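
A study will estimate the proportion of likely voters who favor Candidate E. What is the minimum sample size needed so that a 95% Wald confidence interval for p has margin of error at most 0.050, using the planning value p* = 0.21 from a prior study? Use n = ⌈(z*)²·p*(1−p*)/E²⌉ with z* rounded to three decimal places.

The 95% critical value is z* = 1.960.
p*(1−p*) = 0.1659.
(z*)²·p*(1−p*)/E² = 3.841600·0.1659/0.002500 = 254.929.
Rounding up, n = 255.

n = 255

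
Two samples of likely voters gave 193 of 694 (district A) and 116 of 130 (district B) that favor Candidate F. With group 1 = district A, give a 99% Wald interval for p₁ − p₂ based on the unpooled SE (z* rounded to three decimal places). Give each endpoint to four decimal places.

(-0.6968, -0.5316)

p̂₁ = 0.27810, p̂₂ = 0.89231, so the observed difference is -0.61421.
Unpooled SE = √(p̂₁(1−p̂₁)/n₁ + p̂₂(1−p̂₂)/n₂) = √(0.000289279 + 0.000739190) = 0.032070.
For 99% confidence, z* = 2.576. Margin = 2.576·0.032070 = 0.08261.
CI: -0.61421 ± 0.08261 = (-0.6968, -0.5316).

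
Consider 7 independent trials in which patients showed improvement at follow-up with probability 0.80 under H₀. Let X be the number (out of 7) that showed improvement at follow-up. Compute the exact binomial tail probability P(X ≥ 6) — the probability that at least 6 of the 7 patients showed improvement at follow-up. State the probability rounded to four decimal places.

X is binomial with n = 7 and p = 0.80.
P(X ≥ 6) = C(7,6)·0.80^6·0.20^1 + C(7,7)·0.80^7·0.20^0.
= 0.367002 + 0.209715 = 0.5767.

P = 0.5767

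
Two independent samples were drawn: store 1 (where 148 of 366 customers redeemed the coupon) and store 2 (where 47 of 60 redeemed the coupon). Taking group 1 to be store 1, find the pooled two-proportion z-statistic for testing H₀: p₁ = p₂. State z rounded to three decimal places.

Sample proportions: p̂₁ = 148/366 = 0.40437 and p̂₂ = 47/60 = 0.78333.
Pooled p̂ = (148+47)/(366+60) = 195/426 = 0.45775.
Pooled SE = √[0.2482146·0.01939891] ≈ 0.069391.
z = -0.37896/0.069391 = -5.461.

z = -5.461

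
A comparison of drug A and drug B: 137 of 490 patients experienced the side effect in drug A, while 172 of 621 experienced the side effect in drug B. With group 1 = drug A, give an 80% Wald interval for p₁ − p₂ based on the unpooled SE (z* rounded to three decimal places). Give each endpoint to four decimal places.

(-0.0321, 0.0373)

p̂₁ = 137/490 = 0.27959, p̂₂ = 172/621 = 0.27697; p̂₁ − p̂₂ = 0.00262.
SE = √(0.000411062 + 0.000322478) = √0.000733540 = 0.027084.
The 80% critical value is z* = 1.282. Margin = 1.282·0.027084 = 0.03472.
So the interval runs from -0.0321 to 0.0373.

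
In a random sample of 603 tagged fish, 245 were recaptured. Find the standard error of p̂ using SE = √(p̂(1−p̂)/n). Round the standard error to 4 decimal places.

Sample proportion p̂ = 245/603 = 0.40630.
p̂(1−p̂) = 0.241220.
SE = √(0.241220/603) = √0.000400033 = 0.0200.

SE = 0.0200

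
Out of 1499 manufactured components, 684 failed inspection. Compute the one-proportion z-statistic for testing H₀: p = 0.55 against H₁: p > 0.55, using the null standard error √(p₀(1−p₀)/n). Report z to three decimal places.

p̂ = 684/1499 = 0.45630.
Under H₀, SE = √(p₀(1−p₀)/n) = √(0.55·0.45/1499) = √0.000165110 = 0.012850.
z = (p̂ − p₀)/SE = (0.45630 − 0.55)/0.012850 = -7.292.

z = -7.292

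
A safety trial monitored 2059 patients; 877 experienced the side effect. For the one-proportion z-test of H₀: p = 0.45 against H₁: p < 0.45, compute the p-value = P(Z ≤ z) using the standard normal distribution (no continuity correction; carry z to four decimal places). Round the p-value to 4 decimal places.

p-value = 0.0141

With x = 877 successes in n = 2059, p̂ = 0.42593.
Null standard error: √(0.45·0.55/2059) = √0.000120204 = 0.010964.
Test statistic (full precision, shown to 4 dp): z = (877/2059 − 0.45)/SE₀ ≈ -2.1950.
From the standard normal, P(Z ≤ z) = 0.0141.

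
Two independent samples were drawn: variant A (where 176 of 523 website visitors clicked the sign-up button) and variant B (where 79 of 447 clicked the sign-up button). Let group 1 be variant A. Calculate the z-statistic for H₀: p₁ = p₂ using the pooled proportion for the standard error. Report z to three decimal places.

Sample proportions: p̂₁ = 176/523 = 0.33652 and p̂₂ = 79/447 = 0.17673.
Pooling: p̂ = 255/970 = 0.26289.
SE = √[p̂(1−p̂)(1/n₁+1/n₂)] = √[0.26289·0.73711·(1/523+1/447)] ≈ 0.028355.
z = (p̂₁ − p̂₂)/SE = (0.33652 − 0.17673)/0.028355 = 0.15979/0.028355 = 5.635.

z = 5.635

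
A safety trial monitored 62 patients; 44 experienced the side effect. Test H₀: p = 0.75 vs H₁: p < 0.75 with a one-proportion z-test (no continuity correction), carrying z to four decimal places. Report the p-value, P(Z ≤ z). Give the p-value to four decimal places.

p-value = 0.2317

With x = 44 successes in n = 62, p̂ = 0.70968.
Under H₀, SE = √(p₀(1−p₀)/n) = √(0.75·0.25/62) = √0.003024194 = 0.054993.
Test statistic (full precision, shown to 4 dp): z = (44/62 − 0.75)/SE₀ ≈ -0.7332.
From the standard normal, P(Z ≤ z) = 0.2317.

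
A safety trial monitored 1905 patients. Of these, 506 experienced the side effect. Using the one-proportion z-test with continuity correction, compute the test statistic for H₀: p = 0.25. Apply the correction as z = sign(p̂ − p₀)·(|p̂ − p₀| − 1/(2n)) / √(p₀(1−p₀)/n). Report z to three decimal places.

Sample proportion p̂ = 506/1905 = 0.26562. p̂ − p₀ = 0.015617.
1/(2n) = 0.000262.
Corrected numerator: |0.015617| − 0.000262 = 0.015355.
Under H₀, SE = √(p₀(1−p₀)/n) = √(0.25·0.75/1905) = √0.000098425 = 0.009921.
z = +0.015355/0.009921 = 1.548.

z = 1.548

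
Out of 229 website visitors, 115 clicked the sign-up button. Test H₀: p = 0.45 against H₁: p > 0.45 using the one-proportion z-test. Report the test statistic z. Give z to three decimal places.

With x = 115 successes in n = 229, p̂ = 0.50218.
SE₀ = √(0.45·0.55/229) = 0.032875.
z = (0.50218 − 0.45)/0.032875 = 0.05218/0.032875 = 1.587.

z = 1.587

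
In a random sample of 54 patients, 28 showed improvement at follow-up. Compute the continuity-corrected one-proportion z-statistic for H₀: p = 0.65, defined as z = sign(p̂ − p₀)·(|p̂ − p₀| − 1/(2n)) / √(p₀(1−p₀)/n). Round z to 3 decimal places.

z = -1.883

With x = 28 successes in n = 54, p̂ = 0.51852. p̂ − p₀ = -0.131481.
Continuity correction 1/(2n) = 1/108 = 0.009259.
Corrected numerator: |-0.131481| − 0.009259 = 0.122222.
Under H₀, SE = √(p₀(1−p₀)/n) = √(0.65·0.35/54) = √0.004212963 = 0.064907.
z = (−)0.122222/0.064907 = -1.883.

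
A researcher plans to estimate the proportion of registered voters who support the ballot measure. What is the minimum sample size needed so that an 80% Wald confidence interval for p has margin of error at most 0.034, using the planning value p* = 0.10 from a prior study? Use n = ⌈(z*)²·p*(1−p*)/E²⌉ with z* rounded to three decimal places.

z* = 1.282 at the 80% level.
p*(1−p*) = 0.0900.
(z*)²·p*(1−p*)/E² = 1.643524·0.0900/0.001156 = 127.956.
⌈127.956⌉ = 128.

n = 128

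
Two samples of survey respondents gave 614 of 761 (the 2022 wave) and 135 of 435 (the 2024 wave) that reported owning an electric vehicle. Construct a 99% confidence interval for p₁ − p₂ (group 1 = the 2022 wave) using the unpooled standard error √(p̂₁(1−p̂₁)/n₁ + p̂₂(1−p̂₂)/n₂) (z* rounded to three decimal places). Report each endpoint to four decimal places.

p̂₁ = 0.80683, p̂₂ = 0.31034, so the observed difference is 0.49649.
Unpooled SE = √(p̂₁(1−p̂₁)/n₁ + p̂₂(1−p̂₂)/n₂) = √(0.000204801 + 0.000492025) = 0.026397.
The 99% critical value is z* = 2.576. Margin of error = 0.06800.
Interval: 0.49649 ± 0.06800 → (0.4285, 0.5645).

(0.4285, 0.5645)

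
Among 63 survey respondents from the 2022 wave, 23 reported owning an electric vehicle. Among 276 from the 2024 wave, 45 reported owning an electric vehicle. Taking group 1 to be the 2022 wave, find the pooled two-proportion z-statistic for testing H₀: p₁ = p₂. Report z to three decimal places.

Sample proportions: p̂₁ = 23/63 = 0.36508 and p̂₂ = 45/276 = 0.16304.
Pooling: p̂ = 68/339 = 0.20059.
SE = √[p̂(1−p̂)(1/n₁+1/n₂)] = √[0.20059·0.79941·(1/63+1/276)] ≈ 0.055913.
z = (p̂₁ − p̂₂)/SE = (0.36508 − 0.16304)/0.055913 = 0.20204/0.055913 = 3.613.

z = 3.613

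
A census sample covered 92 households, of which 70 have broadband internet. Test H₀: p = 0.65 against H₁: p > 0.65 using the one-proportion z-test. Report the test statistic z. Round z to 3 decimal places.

z = 2.230

p̂ = 70/92 = 0.76087.
Null standard error: √(0.65·0.35/92) = √0.002472826 = 0.049728.
z = (0.76087 − 0.65)/0.049728 = 0.11087/0.049728 = 2.230.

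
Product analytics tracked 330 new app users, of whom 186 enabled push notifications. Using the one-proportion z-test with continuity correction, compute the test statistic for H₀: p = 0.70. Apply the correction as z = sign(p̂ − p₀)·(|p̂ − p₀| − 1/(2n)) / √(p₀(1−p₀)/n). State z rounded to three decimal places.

z = -5.346

p̂ = 186/330 = 0.56364. p̂ − p₀ = -0.136364.
1/(2n) = 0.001515.
Corrected numerator: |-0.136364| − 0.001515 = 0.134849.
Null standard error: √(0.70·0.30/330) = √0.000636364 = 0.025226.
z = −0.134849/0.025226 = -5.346.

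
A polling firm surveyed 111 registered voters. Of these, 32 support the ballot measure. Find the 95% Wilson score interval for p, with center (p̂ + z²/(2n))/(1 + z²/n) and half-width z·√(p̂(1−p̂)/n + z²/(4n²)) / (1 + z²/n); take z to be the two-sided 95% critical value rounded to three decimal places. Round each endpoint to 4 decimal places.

(0.2122, 0.3785)

p̂ = 32/111 = 0.28829; z = 1.960, so z² = 3.841600.
1 + z²/n = 1.034609.
Center = (0.28829 + 0.017305)/1.034609 = 0.29537.
Radicand: p̂(1−p̂)/n + z²/(4n²) = 0.001848452 + 0.000077948 = 0.001926400.
Half-width = 1.960·√0.001926400/1.034609 = 0.08315.
Interval: 0.29537 ± 0.08315 → (0.2122, 0.3785).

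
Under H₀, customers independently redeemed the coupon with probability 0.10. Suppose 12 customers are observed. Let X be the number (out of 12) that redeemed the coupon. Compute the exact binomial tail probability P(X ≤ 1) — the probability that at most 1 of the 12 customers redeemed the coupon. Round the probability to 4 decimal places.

X is binomial with n = 12 and p = 0.10.
P(X ≤ 1) = C(12,0)·0.10^0·0.90^12 + C(12,1)·0.10^1·0.90^11.
= 0.282430 + 0.376573 = 0.6590.

P = 0.6590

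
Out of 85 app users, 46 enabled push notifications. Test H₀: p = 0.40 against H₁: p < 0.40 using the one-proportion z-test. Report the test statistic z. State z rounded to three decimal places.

z = 2.657

Sample proportion p̂ = 46/85 = 0.54118.
SE₀ = √(0.40·0.60/85) = 0.053137.
z = (p̂ − p₀)/SE = (0.54118 − 0.40)/0.053137 = 2.657.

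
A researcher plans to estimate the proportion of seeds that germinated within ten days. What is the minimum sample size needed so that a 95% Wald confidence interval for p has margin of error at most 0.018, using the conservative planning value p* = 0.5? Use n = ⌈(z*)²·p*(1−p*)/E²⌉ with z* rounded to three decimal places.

n = 2965

z* = 1.960 at the 95% level.
p*(1−p*) = 0.2500.
(z*)²·p*(1−p*)/E² = 3.841600·0.2500/0.000324 = 2964.198.
Rounding up, n = 2965.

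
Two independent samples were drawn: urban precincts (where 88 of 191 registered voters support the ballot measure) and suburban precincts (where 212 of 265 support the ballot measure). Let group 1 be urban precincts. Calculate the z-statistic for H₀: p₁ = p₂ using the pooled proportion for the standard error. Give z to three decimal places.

Sample proportions: p̂₁ = 88/191 = 0.46073 and p̂₂ = 212/265 = 0.80000.
Pooled p̂ = (88+212)/(191+265) = 300/456 = 0.65789.
Pooled SE = √[0.2250693·0.00900919] ≈ 0.045030.
z = -0.33927/0.045030 = -7.534.

z = -7.534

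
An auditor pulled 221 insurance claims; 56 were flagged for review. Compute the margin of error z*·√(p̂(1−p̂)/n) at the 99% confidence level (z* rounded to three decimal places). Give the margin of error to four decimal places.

ME = 0.0754

p̂ = 56/221 = 0.25339.
SE(p̂) = √(0.25339·0.74661/221) = 0.029258.
z* = 2.576 at the 99% level.
ME = 2.576·0.029258 = 0.0754.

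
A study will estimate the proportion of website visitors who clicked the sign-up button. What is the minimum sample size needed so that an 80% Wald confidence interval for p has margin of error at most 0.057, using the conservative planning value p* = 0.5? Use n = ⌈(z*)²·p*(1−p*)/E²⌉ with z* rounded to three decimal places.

For 80% confidence, z* = 1.282.
p*(1−p*) = 0.2500.
(z*)²·p*(1−p*)/E² = 1.643524·0.2500/0.003249 = 126.464.
⌈126.464⌉ = 127.

n = 127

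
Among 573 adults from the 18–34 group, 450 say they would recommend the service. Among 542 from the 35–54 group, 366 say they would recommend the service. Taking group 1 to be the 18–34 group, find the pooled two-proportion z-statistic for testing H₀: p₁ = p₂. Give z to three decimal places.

p̂₁ = 450/573 = 0.78534, p̂₂ = 366/542 = 0.67528.
Pooling: p̂ = 816/1115 = 0.73184.
Pooled SE = √[0.1962509·0.00359022] ≈ 0.026544.
z = 0.11006/0.026544 = 4.146.

z = 4.146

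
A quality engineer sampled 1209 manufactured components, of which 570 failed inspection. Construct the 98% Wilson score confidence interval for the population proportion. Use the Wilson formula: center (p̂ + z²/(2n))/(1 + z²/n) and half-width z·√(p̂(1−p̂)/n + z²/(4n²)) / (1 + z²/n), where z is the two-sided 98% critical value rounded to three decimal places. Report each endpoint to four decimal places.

Here p̂ = 570/1209 = 0.47146 and z = 2.326 (z² = 5.410276).
1 + z²/n = 1.004475.
Adjusted center: (0.47146 + z²/(2n))/1.004475 = 0.47159.
Radicand: p̂(1−p̂)/n + z²/(4n²) = 0.000206109 + 0.000000925 = 0.000207034.
Half-width = 2.326·√0.000207034/1.004475 = 0.03332.
So the interval runs from 0.4383 to 0.5049.

(0.4383, 0.5049)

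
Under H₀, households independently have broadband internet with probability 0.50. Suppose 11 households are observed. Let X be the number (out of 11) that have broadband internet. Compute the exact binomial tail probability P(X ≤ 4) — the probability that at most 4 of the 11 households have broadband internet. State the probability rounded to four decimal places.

X ~ Binomial(n=11, p=0.50).
P(X ≤ 4) = Σ_{j=0}^{4} C(11,j)·0.50^j·0.50^{11−j}.
= 0.000488 + 0.005371 + 0.026855 + 0.080566 + 0.161133 = 0.2744.

P = 0.2744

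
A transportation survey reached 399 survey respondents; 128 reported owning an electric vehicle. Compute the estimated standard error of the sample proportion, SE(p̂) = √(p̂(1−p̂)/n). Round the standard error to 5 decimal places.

The sample proportion is 128/399 = 0.32080.
p̂(1−p̂) = 0.32080·0.67920 = 0.217887.
SE = √(0.217887/399) = 0.02337.

SE = 0.02337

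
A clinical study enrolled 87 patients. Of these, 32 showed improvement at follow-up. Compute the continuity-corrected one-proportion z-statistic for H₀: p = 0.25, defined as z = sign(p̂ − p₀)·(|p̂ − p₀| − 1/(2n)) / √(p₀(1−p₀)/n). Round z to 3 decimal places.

z = 2.414

The sample proportion is 32/87 = 0.36782. p̂ − p₀ = 0.117816.
Continuity correction 1/(2n) = 1/174 = 0.005747.
Corrected numerator: |0.117816| − 0.005747 = 0.112069.
SE₀ = √(0.25·0.75/87) = 0.046424.
z = +0.112069/0.046424 = 2.414.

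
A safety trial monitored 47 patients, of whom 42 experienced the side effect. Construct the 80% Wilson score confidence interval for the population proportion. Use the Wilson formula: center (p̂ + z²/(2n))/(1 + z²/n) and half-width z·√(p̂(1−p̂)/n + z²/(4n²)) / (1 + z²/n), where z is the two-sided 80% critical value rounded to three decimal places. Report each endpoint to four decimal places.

(0.8221, 0.9385)

Here p̂ = 42/47 = 0.89362 and z = 1.282 (z² = 1.643524).
1 + z²/n = 1.034969.
Adjusted center: (0.89362 + z²/(2n))/1.034969 = 0.88032.
Radicand: p̂(1−p̂)/n + z²/(4n²) = 0.002022673 + 0.000186003 = 0.002208676.
Half-width = z·√(radicand)/denom = 1.282·0.046997/1.034969 = 0.05821.
CI: 0.88032 ± 0.05821 = (0.8221, 0.9385).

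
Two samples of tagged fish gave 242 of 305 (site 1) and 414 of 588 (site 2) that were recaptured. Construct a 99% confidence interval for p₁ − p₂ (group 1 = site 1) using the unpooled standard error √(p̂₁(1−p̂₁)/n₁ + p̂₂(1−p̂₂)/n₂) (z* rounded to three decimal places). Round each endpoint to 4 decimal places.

p̂₁ = 0.79344, p̂₂ = 0.70408, so the observed difference is 0.08936.
SE = √(0.000537349 + 0.000354338) = √0.000891687 = 0.029861.
z* = 2.576 at the 99% level. Margin of error = 0.07692.
CI: 0.08936 ± 0.07692 = (0.0124, 0.1663).

(0.0124, 0.1663)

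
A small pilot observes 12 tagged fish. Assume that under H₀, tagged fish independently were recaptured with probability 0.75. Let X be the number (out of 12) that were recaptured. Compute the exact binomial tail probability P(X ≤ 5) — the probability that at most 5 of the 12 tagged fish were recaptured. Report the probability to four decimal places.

X ~ Binomial(n=12, p=0.75).
P(X ≤ 5) = Σ_{j=0}^{5} C(12,j)·0.75^j·0.25^{12−j}.
= 0.000000 + 0.000002 + 0.000035 + 0.000354 + 0.002390 + 0.011471 = 0.0143.

P = 0.0143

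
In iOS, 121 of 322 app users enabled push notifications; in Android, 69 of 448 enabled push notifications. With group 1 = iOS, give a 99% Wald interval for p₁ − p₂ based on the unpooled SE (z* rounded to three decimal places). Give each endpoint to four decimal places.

p̂₁ = 0.37578, p̂₂ = 0.15402, so the observed difference is 0.22176.
Unpooled SE = √(p̂₁(1−p̂₁)/n₁ + p̂₂(1−p̂₂)/n₂) = √(0.000728474 + 0.000290840) = 0.031927.
For 99% confidence, z* = 2.576. Margin of error = 0.08224.
CI: 0.22176 ± 0.08224 = (0.1395, 0.3040).

(0.1395, 0.3040)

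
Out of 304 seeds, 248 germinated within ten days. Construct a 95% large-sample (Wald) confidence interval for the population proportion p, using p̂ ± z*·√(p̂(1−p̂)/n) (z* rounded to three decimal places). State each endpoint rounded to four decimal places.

(0.7722, 0.8594)

With x = 248 successes in n = 304, p̂ = 0.81579.
SE = √(p̂(1−p̂)/n) = √(0.150277/304) = 0.022234.
The 95% critical value is z* = 1.960.
Margin = 1.960·0.022234 = 0.04358.
So the interval runs from 0.7722 to 0.8594.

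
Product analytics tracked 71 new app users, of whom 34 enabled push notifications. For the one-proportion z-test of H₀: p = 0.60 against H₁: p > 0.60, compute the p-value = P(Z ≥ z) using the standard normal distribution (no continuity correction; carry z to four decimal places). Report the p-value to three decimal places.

Sample proportion p̂ = 34/71 = 0.47887.
Null standard error: √(0.60·0.40/71) = √0.003380282 = 0.058140.
Test statistic (full precision, shown to 4 dp): z = (34/71 − 0.60)/SE₀ ≈ -2.0834.
p-value = P(Z ≥ z) with z = -2.0834 → 0.981.

p-value = 0.981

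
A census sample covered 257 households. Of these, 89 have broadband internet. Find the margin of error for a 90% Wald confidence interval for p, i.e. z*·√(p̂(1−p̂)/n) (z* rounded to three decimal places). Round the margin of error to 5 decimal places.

With x = 89 successes in n = 257, p̂ = 0.34630.
SE(p̂) = √(0.34630·0.65370/257) = 0.029679.
For 90% confidence, z* = 1.645.
Margin of error = z*·SE = 1.645 × 0.029679 = 0.04882.

ME = 0.04882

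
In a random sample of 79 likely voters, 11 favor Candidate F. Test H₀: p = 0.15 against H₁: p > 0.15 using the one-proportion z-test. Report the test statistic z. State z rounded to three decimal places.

z = -0.268

p̂ = 11/79 = 0.13924.
Null standard error: √(0.15·0.85/79) = √0.001613924 = 0.040174.
Test statistic: z = -0.01076/0.040174 = -0.268.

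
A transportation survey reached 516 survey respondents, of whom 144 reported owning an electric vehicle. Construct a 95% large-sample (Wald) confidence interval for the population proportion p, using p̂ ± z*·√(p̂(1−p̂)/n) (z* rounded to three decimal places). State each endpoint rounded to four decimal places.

(0.2404, 0.3178)

p̂ = 144/516 = 0.27907.
SE(p̂) = √(0.27907·0.72093/516) = 0.019746.
The 95% critical value is z* = 1.960.
Margin = 1.960·0.019746 = 0.03870.
So the interval runs from 0.2404 to 0.3178.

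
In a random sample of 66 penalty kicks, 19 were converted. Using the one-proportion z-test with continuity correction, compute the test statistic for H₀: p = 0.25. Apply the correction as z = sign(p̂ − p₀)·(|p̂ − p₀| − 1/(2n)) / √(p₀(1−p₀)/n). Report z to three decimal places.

z = 0.569

Sample proportion p̂ = 19/66 = 0.28788. p̂ − p₀ = 0.037879.
1/(2n) = 0.007576.
Corrected numerator: |0.037879| − 0.007576 = 0.030303.
Null standard error: √(0.25·0.75/66) = √0.002840909 = 0.053300.
z = +0.030303/0.053300 = 0.569.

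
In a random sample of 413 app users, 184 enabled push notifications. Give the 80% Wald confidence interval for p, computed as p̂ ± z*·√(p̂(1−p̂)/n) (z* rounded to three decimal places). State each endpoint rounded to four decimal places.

The sample proportion is 184/413 = 0.44552.
Standard error of p̂: √(0.247032/413) = √0.000598140 = 0.024457.
z* = 1.282 at the 80% level.
Margin of error: 1.282 × 0.024457 = 0.03135.
CI: 0.44552 ± 0.03135 = (0.4142, 0.4769).

(0.4142, 0.4769)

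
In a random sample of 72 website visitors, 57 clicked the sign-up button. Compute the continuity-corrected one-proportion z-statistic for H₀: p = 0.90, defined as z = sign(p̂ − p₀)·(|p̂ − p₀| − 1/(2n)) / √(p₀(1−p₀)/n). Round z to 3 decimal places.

z = -2.868

Sample proportion p̂ = 57/72 = 0.79167. p̂ − p₀ = -0.108333.
Continuity correction 1/(2n) = 1/144 = 0.006944.
Corrected numerator: |-0.108333| − 0.006944 = 0.101389.
Null standard error: √(0.90·0.10/72) = √0.001250000 = 0.035355.
z = −0.101389/0.035355 = -2.868.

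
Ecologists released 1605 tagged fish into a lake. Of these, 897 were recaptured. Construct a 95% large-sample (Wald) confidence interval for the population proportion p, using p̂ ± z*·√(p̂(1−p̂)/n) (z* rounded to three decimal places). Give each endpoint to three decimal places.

(0.535, 0.583)

Sample proportion p̂ = 897/1605 = 0.55888.
SE = √(p̂(1−p̂)/n) = √(0.246533/1605) = 0.012394.
For 95% confidence, z* = 1.960.
Margin = 1.960·0.012394 = 0.02429.
CI: 0.55888 ± 0.02429 = (0.535, 0.583).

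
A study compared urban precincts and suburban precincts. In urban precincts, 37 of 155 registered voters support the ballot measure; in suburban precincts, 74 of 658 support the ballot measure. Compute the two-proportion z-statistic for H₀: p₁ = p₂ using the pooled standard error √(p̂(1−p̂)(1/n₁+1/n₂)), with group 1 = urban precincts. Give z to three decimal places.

z = 4.118

Sample proportions: p̂₁ = 37/155 = 0.23871 and p̂₂ = 74/658 = 0.11246.
Pooled p̂ = (37+74)/(155+658) = 111/813 = 0.13653.
Pooled SE = √[0.1178906·0.00797137] ≈ 0.030655.
z = (p̂₁ − p̂₂)/SE = (0.23871 − 0.11246)/0.030655 = 0.12625/0.030655 = 4.118.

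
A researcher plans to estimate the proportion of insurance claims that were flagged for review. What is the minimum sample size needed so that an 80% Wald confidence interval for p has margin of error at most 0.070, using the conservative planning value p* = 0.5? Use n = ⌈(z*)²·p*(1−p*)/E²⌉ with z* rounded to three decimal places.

The 80% critical value is z* = 1.282.
p*(1−p*) = 0.2500.
(z*)²·p*(1−p*)/E² = 1.643524·0.2500/0.004900 = 83.853.
Rounding up, n = 84.

n = 84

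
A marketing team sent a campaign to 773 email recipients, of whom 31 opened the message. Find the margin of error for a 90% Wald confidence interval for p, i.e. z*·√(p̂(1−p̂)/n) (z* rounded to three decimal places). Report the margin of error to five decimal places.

ME = 0.01161

Sample proportion p̂ = 31/773 = 0.04010.
SE = √(p̂(1−p̂)/n) = √(0.038495/773) = 0.007057.
For 90% confidence, z* = 1.645.
ME = 1.645·0.007057 = 0.01161.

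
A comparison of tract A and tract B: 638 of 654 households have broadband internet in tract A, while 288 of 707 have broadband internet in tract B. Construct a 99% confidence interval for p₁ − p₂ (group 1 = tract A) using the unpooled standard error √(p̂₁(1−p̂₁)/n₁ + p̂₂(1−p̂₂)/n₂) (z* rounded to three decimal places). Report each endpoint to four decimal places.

p̂₁ = 0.97554, p̂₂ = 0.40736, so the observed difference is 0.56818.
Unpooled SE = √(p̂₁(1−p̂₁)/n₁ + p̂₂(1−p̂₂)/n₂) = √(0.000036493 + 0.000341467) = 0.019441.
For 99% confidence, z* = 2.576. Margin = 2.576·0.019441 = 0.05008.
So the interval runs from 0.5181 to 0.6183.

(0.5181, 0.6183)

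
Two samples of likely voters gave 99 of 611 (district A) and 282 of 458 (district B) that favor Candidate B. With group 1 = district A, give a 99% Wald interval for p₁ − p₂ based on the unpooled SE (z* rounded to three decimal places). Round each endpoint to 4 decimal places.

(-0.5237, -0.3837)

p̂₁ = 0.16203, p̂₂ = 0.61572, so the observed difference is -0.45369.
SE = √(0.000222219 + 0.000516613) = √0.000738832 = 0.027181.
The 99% critical value is z* = 2.576. Margin = 2.576·0.027181 = 0.07002.
CI: -0.45369 ± 0.07002 = (-0.5237, -0.3837).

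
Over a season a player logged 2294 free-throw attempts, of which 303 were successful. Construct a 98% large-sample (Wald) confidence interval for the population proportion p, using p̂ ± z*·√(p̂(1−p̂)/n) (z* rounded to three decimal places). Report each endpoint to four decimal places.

(0.1156, 0.1485)

The sample proportion is 303/2294 = 0.13208.
SE = √(p̂(1−p̂)/n) = √(0.114638/2294) = 0.007069.
The 98% critical value is z* = 2.326.
Margin = 2.326·0.007069 = 0.01644.
Interval: 0.13208 ± 0.01644 → (0.1156, 0.1485).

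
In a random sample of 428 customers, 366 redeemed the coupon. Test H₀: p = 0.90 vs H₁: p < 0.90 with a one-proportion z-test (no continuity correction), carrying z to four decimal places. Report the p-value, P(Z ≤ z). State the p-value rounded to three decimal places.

p̂ = 366/428 = 0.85514.
Under H₀, SE = √(p₀(1−p₀)/n) = √(0.90·0.10/428) = √0.000210280 = 0.014501.
z = (p̂ − p₀)/SE = (366/428 − 0.90)/0.014501 ≈ -3.0936.
p-value = P(Z ≤ z) with z = -3.0936 → 0.001.

p-value = 0.001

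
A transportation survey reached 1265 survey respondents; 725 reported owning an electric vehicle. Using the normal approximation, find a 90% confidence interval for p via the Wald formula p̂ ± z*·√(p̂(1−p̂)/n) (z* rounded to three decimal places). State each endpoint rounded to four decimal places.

The sample proportion is 725/1265 = 0.57312.
Standard error of p̂: √(0.244653/1265) = √0.000193402 = 0.013907.
The 90% critical value is z* = 1.645.
Margin = 1.645·0.013907 = 0.02288.
CI: 0.57312 ± 0.02288 = (0.5502, 0.5960).

(0.5502, 0.5960)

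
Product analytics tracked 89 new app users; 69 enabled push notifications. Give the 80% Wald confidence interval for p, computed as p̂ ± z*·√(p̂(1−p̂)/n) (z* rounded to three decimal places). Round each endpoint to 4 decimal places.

With x = 69 successes in n = 89, p̂ = 0.77528.
SE(p̂) = √(0.77528·0.22472/89) = 0.044244.
For 80% confidence, z* = 1.282.
Margin = 1.282·0.044244 = 0.05672.
CI: 0.77528 ± 0.05672 = (0.7186, 0.8320).

(0.7186, 0.8320)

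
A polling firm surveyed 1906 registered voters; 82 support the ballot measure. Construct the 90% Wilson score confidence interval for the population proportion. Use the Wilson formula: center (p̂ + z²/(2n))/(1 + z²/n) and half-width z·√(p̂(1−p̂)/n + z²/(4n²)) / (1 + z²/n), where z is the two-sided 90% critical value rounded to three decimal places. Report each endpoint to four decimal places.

(0.0360, 0.0513)

p̂ = 82/1906 = 0.04302; z = 1.645, so z² = 2.706025.
Denominator 1 + z²/n = 1 + 2.706025/1906 = 1.001420.
Center = (0.04302 + 0.000710)/1.001420 = 0.04367.
Radicand: p̂(1−p̂)/n + z²/(4n²) = 0.000021601 + 0.000000186 = 0.000021787.
Half-width = z·√(radicand)/denom = 1.645·0.004668/1.001420 = 0.00767.
Interval: 0.04367 ± 0.00767 → (0.0360, 0.0513).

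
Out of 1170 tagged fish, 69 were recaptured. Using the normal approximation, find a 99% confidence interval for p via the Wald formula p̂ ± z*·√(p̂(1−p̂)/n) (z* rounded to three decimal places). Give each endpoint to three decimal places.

p̂ = 69/1170 = 0.05897.
Standard error of p̂: √(0.055496/1170) = √0.000047433 = 0.006887.
For 99% confidence, z* = 2.576.
Margin of error: 2.576 × 0.006887 = 0.01774.
CI: 0.05897 ± 0.01774 = (0.041, 0.077).

(0.041, 0.077)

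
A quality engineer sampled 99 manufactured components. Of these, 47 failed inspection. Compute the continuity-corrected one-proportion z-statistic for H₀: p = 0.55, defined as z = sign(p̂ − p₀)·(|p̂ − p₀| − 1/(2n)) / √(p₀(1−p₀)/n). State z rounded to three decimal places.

p̂ = 47/99 = 0.47475. p̂ − p₀ = -0.075253.
1/(2n) = 0.005051.
Corrected numerator: |-0.075253| − 0.005051 = 0.070202.
Under H₀, SE = √(p₀(1−p₀)/n) = √(0.55·0.45/99) = √0.002500000 = 0.050000.
z = −0.070202/0.050000 = -1.404.

z = -1.404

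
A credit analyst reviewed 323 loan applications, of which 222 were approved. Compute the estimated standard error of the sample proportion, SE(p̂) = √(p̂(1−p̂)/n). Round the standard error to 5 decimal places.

SE = 0.02579

Sample proportion p̂ = 222/323 = 0.68731.
p̂(1−p̂) = 0.68731·0.31269 = 0.214915.
SE = √(0.214915/323) = 0.02579.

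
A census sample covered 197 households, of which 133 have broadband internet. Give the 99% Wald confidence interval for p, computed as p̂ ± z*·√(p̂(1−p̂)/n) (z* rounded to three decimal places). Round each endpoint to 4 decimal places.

(0.5892, 0.7611)

The sample proportion is 133/197 = 0.67513.
SE = √(p̂(1−p̂)/n) = √(0.219331/197) = 0.033367.
The 99% critical value is z* = 2.576.
Margin of error: 2.576 × 0.033367 = 0.08595.
Interval: 0.67513 ± 0.08595 → (0.5892, 0.7611).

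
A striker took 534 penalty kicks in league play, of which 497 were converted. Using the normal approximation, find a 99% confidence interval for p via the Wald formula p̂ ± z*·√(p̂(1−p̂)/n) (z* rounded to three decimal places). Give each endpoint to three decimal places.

(0.902, 0.959)

Sample proportion p̂ = 497/534 = 0.93071.
Standard error of p̂: √(0.064488/534) = √0.000120763 = 0.010989.
z* = 2.576 at the 99% level.
Margin of error: 2.576 × 0.010989 = 0.02831.
So the interval runs from 0.902 to 0.959.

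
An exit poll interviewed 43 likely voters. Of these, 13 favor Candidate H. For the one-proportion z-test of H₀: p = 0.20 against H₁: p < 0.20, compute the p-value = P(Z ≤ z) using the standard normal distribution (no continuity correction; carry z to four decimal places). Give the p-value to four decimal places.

The sample proportion is 13/43 = 0.30233.
Under H₀, SE = √(p₀(1−p₀)/n) = √(0.20·0.80/43) = √0.003720930 = 0.060999.
Test statistic (full precision, shown to 4 dp): z = (13/43 − 0.20)/SE₀ ≈ 1.6775.
From the standard normal, P(Z ≤ z) = 0.9533.

p-value = 0.9533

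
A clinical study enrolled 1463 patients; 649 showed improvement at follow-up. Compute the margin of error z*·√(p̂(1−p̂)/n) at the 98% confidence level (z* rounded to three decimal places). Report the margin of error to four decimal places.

Sample proportion p̂ = 649/1463 = 0.44361.
Standard error of p̂: √(0.246820/1463) = √0.000168708 = 0.012989.
z* = 2.326 at the 98% level.
ME = 2.326·0.012989 = 0.0302.

ME = 0.0302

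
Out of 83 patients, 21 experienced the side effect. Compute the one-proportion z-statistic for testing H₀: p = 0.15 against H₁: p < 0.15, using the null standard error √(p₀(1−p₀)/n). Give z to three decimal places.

z = 2.628

Sample proportion p̂ = 21/83 = 0.25301.
SE₀ = √(0.15·0.85/83) = 0.039194.
z = (0.25301 − 0.15)/0.039194 = 0.10301/0.039194 = 2.628.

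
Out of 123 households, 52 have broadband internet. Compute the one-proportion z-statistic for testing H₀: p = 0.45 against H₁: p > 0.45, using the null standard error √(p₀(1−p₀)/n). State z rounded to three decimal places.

z = -0.607

Sample proportion p̂ = 52/123 = 0.42276.
Null standard error: √(0.45·0.55/123) = √0.002012195 = 0.044857.
Test statistic: z = -0.02724/0.044857 = -0.607.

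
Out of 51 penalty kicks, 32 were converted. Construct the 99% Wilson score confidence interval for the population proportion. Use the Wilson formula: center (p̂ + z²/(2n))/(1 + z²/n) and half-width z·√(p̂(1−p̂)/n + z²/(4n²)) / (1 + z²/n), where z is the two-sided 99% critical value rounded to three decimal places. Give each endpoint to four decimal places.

Here p̂ = 32/51 = 0.62745 and z = 2.576 (z² = 6.635776).
1 + z²/n = 1.130113.
Adjusted center: (0.62745 + z²/(2n))/1.130113 = 0.61278.
Radicand: p̂(1−p̂)/n + z²/(4n²) = 0.004583456 + 0.000637810 = 0.005221266.
Half-width = z·√(radicand)/denom = 2.576·0.072258/1.130113 = 0.16471.
CI: 0.61278 ± 0.16471 = (0.4481, 0.7775).

(0.4481, 0.7775)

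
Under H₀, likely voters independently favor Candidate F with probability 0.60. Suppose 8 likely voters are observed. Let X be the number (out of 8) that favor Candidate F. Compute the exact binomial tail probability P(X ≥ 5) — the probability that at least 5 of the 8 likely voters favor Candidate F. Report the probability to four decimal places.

X ~ Binomial(n=8, p=0.60).
P(X ≥ 5) = C(8,5)·0.60^5·0.40^3 + C(8,6)·0.60^6·0.40^2 + C(8,7)·0.60^7·0.40^1 + C(8,8)·0.60^8·0.40^0.
= 0.278692 + 0.209019 + 0.089580 + 0.016796 = 0.5941.

P = 0.5941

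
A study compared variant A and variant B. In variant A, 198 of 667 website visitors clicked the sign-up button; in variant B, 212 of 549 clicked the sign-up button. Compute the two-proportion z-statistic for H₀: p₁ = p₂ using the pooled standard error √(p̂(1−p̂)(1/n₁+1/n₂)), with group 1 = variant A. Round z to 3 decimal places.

Sample proportions: p̂₁ = 198/667 = 0.29685 and p̂₂ = 212/549 = 0.38616.
Pooled p̂ = (198+212)/(667+549) = 410/1216 = 0.33717.
SE = √[p̂(1−p̂)(1/n₁+1/n₂)] = √[0.33717·0.66283·(1/667+1/549)] ≈ 0.027242.
z = (p̂₁ − p̂₂)/SE = (0.29685 − 0.38616)/0.027242 = -0.08931/0.027242 = -3.278.

z = -3.278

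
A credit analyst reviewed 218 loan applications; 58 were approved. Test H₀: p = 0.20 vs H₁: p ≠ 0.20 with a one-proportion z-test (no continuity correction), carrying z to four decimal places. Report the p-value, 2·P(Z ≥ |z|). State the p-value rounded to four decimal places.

Sample proportion p̂ = 58/218 = 0.26606.
Null standard error: √(0.20·0.80/218) = √0.000733945 = 0.027091.
z = (p̂ − p₀)/SE = (58/218 − 0.20)/0.027091 ≈ 2.4382.
From the standard normal, 2·P(Z ≥ |z|) = 0.0148.

p-value = 0.0148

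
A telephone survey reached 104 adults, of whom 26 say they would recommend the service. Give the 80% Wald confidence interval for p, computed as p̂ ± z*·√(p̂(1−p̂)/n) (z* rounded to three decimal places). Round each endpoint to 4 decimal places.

The sample proportion is 26/104 = 0.25000.
SE = √(p̂(1−p̂)/n) = √(0.187500/104) = 0.042460.
The 80% critical value is z* = 1.282.
Margin = 1.282·0.042460 = 0.05443.
Interval: 0.25000 ± 0.05443 → (0.1956, 0.3044).

(0.1956, 0.3044)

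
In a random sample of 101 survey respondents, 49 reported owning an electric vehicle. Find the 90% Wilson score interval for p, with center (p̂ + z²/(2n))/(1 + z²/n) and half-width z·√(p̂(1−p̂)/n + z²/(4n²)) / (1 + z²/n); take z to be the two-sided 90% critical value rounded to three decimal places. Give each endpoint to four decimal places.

p̂ = 49/101 = 0.48515; z = 1.645, so z² = 2.706025.
Denominator 1 + z²/n = 1 + 2.706025/101 = 1.026792.
Adjusted center: (0.48515 + z²/(2n))/1.026792 = 0.48554.
Radicand: p̂(1−p̂)/n + z²/(4n²) = 0.002473064 + 0.000066318 = 0.002539382.
Half-width = 1.645·√0.002539382/1.026792 = 0.08073.
Interval: 0.48554 ± 0.08073 → (0.4048, 0.5663).

(0.4048, 0.5663)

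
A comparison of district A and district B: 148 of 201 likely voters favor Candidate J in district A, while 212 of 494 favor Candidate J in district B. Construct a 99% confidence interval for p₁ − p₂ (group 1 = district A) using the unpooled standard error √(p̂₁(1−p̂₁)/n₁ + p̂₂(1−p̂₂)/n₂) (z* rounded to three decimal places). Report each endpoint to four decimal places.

p̂₁ = 0.73632, p̂₂ = 0.42915, so the observed difference is 0.30717.
SE = √(0.000965938 + 0.000495911) = √0.001461849 = 0.038234.
For 99% confidence, z* = 2.576. Margin of error = 0.09849.
So the interval runs from 0.2087 to 0.4057.

(0.2087, 0.4057)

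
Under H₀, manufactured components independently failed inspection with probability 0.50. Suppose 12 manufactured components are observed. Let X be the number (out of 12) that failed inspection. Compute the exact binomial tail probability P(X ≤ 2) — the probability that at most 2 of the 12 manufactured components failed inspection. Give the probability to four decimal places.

P = 0.0193

X ~ Binomial(n=12, p=0.50).
P(X ≤ 2) = C(12,0)·0.50^0·0.50^12 + C(12,1)·0.50^1·0.50^11 + C(12,2)·0.50^2·0.50^10.
= 0.000244 + 0.002930 + 0.016113 = 0.0193.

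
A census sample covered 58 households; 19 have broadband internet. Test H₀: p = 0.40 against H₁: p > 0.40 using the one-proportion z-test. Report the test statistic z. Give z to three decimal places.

z = -1.126

With x = 19 successes in n = 58, p̂ = 0.32759.
SE₀ = √(0.40·0.60/58) = 0.064327.
Test statistic: z = -0.07241/0.064327 = -1.126.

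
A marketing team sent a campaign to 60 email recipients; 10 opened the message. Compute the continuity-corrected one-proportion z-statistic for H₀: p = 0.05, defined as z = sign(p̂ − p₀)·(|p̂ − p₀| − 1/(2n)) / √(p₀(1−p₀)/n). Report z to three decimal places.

z = 3.850

p̂ = 10/60 = 0.16667. p̂ − p₀ = 0.116667.
Continuity correction 1/(2n) = 1/120 = 0.008333.
Corrected numerator: |0.116667| − 0.008333 = 0.108334.
Null standard error: √(0.05·0.95/60) = √0.000791667 = 0.028137.
z = +0.108334/0.028137 = 3.850.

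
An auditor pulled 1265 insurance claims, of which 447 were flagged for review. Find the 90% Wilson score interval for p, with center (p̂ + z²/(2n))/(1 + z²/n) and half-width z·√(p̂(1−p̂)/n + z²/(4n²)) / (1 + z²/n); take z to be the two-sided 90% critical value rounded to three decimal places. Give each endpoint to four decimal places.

Here p̂ = 447/1265 = 0.35336 and z = 1.645 (z² = 2.706025).
1 + z²/n = 1.002139.
Center = (0.35336 + 0.001070)/1.002139 = 0.35367.
Radicand: p̂(1−p̂)/n + z²/(4n²) = 0.000180630 + 0.000000423 = 0.000181053.
Half-width = z·√(radicand)/denom = 1.645·0.013456/1.002139 = 0.02209.
CI: 0.35367 ± 0.02209 = (0.3316, 0.3758).

(0.3316, 0.3758)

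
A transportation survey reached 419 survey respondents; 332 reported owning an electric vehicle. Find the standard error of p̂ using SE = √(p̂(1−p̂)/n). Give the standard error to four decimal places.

SE = 0.0198

The sample proportion is 332/419 = 0.79236.
p̂(1−p̂) = 0.164526.
Dividing by n and taking the root: √0.000392663 = 0.0198.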